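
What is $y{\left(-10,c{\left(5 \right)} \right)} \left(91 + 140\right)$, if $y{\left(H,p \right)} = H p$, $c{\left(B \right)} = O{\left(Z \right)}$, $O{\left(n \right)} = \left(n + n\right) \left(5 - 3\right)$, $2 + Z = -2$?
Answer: $36960$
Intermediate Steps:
$Z = -4$ ($Z = -2 - 2 = -4$)
$O{\left(n \right)} = 4 n$ ($O{\left(n \right)} = 2 n 2 = 4 n$)
$c{\left(B \right)} = -16$ ($c{\left(B \right)} = 4 \left(-4\right) = -16$)
$y{\left(-10,c{\left(5 \right)} \right)} \left(91 + 140\right) = \left(-10\right) \left(-16\right) \left(91 + 140\right) = 160 \cdot 231 = 36960$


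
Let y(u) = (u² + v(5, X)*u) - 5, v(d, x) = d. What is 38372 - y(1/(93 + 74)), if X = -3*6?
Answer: 1070295317/27889 ≈ 38377.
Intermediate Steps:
X = -18
y(u) = -5 + u² + 5*u (y(u) = (u² + 5*u) - 5 = -5 + u² + 5*u)
38372 - y(1/(93 + 74)) = 38372 - (-5 + (1/(93 + 74))² + 5/(93 + 74)) = 38372 - (-5 + (1/167)² + 5/167) = 38372 - (-5 + (1/167)² + 5*(1/167)) = 38372 - (-5 + 1/27889 + 5/167) = 38372 - 1*(-138609/27889) = 38372 + 138609/27889 = 1070295317/27889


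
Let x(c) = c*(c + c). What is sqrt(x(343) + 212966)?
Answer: 2*sqrt(112066) ≈ 669.53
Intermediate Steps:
x(c) = 2*c**2 (x(c) = c*(2*c) = 2*c**2)
sqrt(x(343) + 212966) = sqrt(2*343**2 + 212966) = sqrt(2*117649 + 212966) = sqrt(235298 + 212966) = sqrt(448264) = 2*sqrt(112066)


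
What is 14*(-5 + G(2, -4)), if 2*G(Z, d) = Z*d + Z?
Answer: -112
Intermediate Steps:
G(Z, d) = Z/2 + Z*d/2 (G(Z, d) = (Z*d + Z)/2 = (Z + Z*d)/2 = Z/2 + Z*d/2)
14*(-5 + G(2, -4)) = 14*(-5 + (1/2)*2*(1 - 4)) = 14*(-5 + (1/2)*2*(-3)) = 14*(-5 - 3) = 14*(-8) = -112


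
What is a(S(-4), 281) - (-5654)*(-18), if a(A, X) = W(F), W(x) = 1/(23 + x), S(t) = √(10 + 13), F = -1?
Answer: -2238983/22 ≈ -1.0177e+5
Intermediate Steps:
S(t) = √23
a(A, X) = 1/22 (a(A, X) = 1/(23 - 1) = 1/22)
a(S(-4), 281) - (-5654)*(-18) = 1/22 - (-5654)*(-18) = 1/22 - 1*101772 = 1/22 - 101772 = -2238983/22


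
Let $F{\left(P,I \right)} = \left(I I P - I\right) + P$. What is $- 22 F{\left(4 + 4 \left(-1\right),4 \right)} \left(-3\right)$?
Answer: $-264$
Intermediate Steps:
$F{\left(P,I \right)} = P - I + P I^{2}$ ($F{\left(P,I \right)} = \left(I^{2} P - I\right) + P = \left(P I^{2} - I\right) + P = \left(- I + P I^{2}\right) + P = P - I + P I^{2}$)
$- 22 F{\left(4 + 4 \left(-1\right),4 \right)} \left(-3\right) = - 22 \left(\left(4 + 4 \left(-1\right)\right) - 4 + \left(4 + 4 \left(-1\right)\right) 4^{2}\right) \left(-3\right) = - 22 \left(\left(4 - 4\right) - 4 + \left(4 - 4\right) 16\right) \left(-3\right) = - 22 \left(0 - 4 + 0 \cdot 16\right) \left(-3\right) = - 22 \left(0 - 4 + 0\right) \left(-3\right) = \left(-22\right) \left(-4\right) \left(-3\right) = 88 \left(-3\right) = -264$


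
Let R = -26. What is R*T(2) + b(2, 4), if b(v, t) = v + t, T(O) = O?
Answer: -46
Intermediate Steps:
b(v, t) = t + v
R*T(2) + b(2, 4) = -26*2 + (4 + 2) = -52 + 6 = -46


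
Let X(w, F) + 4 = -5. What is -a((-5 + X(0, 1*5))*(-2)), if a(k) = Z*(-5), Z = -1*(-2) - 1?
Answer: 5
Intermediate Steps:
Z = 1 (Z = 2 - 1 = 1)
X(w, F) = -9 (X(w, F) = -4 - 5 = -9)
a(k) = -5 (a(k) = 1*(-5) = -5)
-a((-5 + X(0, 1*5))*(-2)) = -1*(-5) = 5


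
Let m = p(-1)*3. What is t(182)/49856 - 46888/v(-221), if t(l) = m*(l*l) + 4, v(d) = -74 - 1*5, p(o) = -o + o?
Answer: 584412111/984656 ≈ 593.52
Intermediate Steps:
p(o) = 0
v(d) = -79 (v(d) = -74 - 5 = -79)
m = 0 (m = 0*3 = 0)
t(l) = 4 (t(l) = 0*(l*l) + 4 = 0*l² + 4 = 0 + 4 = 4)
t(182)/49856 - 46888/v(-221) = 4/49856 - 46888/(-79) = 4*(1/49856) - 46888*(-1/79) = 1/12464 + 46888/79 = 584412111/984656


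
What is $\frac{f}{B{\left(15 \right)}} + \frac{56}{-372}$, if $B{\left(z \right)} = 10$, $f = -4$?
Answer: $- \frac{256}{465} \approx -0.55054$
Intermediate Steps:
$\frac{f}{B{\left(15 \right)}} + \frac{56}{-372} = - \frac{4}{10} + \frac{56}{-372} = \left(-4\right) \frac{1}{10} + 56 \left(- \frac{1}{372}\right) = - \frac{2}{5} - \frac{14}{93} = - \frac{256}{465}$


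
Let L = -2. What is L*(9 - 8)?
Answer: -2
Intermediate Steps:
L*(9 - 8) = -2*(9 - 8) = -2*1 = -2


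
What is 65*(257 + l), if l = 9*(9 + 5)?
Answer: 24895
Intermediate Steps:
l = 126 (l = 9*14 = 126)
65*(257 + l) = 65*(257 + 126) = 65*383 = 24895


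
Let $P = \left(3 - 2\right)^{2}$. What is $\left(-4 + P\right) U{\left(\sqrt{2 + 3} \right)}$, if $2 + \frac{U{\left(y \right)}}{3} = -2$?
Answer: $36$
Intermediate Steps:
$U{\left(y \right)} = -12$ ($U{\left(y \right)} = -6 + 3 \left(-2\right) = -6 - 6 = -12$)
$P = 1$ ($P = 1^{2} = 1$)
$\left(-4 + P\right) U{\left(\sqrt{2 + 3} \right)} = \left(-4 + 1\right) \left(-12\right) = \left(-3\right) \left(-12\right) = 36$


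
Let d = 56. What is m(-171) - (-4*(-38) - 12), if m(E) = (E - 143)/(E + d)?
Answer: -15786/115 ≈ -137.27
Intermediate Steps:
m(E) = (-143 + E)/(56 + E) (m(E) = (E - 143)/(E + 56) = (-143 + E)/(56 + E))
m(-171) - (-4*(-38) - 12) = (-143 - 171)/(56 - 171) - (-4*(-38) - 12) = -314/(-115) - (152 - 12) = -1/115*(-314) - 1*140 = 314/115 - 140 = -15786/115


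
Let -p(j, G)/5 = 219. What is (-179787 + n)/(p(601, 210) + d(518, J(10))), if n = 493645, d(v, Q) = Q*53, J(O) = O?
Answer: -313858/565 ≈ -555.50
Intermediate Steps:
p(j, G) = -1095 (p(j, G) = -5*219 = -1095)
d(v, Q) = 53*Q
(-179787 + n)/(p(601, 210) + d(518, J(10))) = (-179787 + 493645)/(-1095 + 53*10) = 313858/(-1095 + 530) = 313858/(-565) = 313858*(-1/565) = -313858/565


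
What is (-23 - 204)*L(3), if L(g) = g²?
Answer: -2043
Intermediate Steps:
(-23 - 204)*L(3) = (-23 - 204)*3² = -227*9 = -2043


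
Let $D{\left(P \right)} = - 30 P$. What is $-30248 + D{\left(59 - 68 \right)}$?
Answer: $-29978$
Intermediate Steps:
$-30248 + D{\left(59 - 68 \right)} = -30248 - 30 \left(59 - 68\right) = -30248 - -270 = -30248 + 270 = -29978$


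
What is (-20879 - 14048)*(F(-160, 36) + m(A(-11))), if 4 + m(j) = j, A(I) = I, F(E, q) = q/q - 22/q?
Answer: 9185801/18 ≈ 5.1032e+5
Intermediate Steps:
F(E, q) = 1 - 22/q
m(j) = -4 + j
(-20879 - 14048)*(F(-160, 36) + m(A(-11))) = (-20879 - 14048)*((-22 + 36)/36 + (-4 - 11)) = -34927*((1/36)*14 - 15) = -34927*(7/18 - 15) = -34927*(-263/18) = 9185801/18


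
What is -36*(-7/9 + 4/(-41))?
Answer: 1292/41 ≈ 31.512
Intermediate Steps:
-36*(-7/9 + 4/(-41)) = -36*(-7*⅑ + 4*(-1/41)) = -36*(-7/9 - 4/41) = -36*(-323/369) = 1292/41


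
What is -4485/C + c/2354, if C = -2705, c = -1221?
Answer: 131907/115774 ≈ 1.1393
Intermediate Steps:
-4485/C + c/2354 = -4485/(-2705) - 1221/2354 = -4485*(-1/2705) - 1221*1/2354 = 897/541 - 111/214 = 131907/115774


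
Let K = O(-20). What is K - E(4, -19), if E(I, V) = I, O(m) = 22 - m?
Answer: 38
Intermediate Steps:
K = 42 (K = 22 - 1*(-20) = 22 + 20 = 42)
K - E(4, -19) = 42 - 1*4 = 42 - 4 = 38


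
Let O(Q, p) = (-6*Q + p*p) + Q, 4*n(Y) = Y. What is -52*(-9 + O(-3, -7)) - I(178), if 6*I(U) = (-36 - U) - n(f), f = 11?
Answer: -22591/8 ≈ -2823.9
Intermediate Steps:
n(Y) = Y/4
O(Q, p) = p² - 5*Q (O(Q, p) = (-6*Q + p²) + Q = (p² - 6*Q) + Q = p² - 5*Q)
I(U) = -155/24 - U/6 (I(U) = ((-36 - U) - 11/4)/6 = (-155/4 - U)/6 = -155/24 - U/6)
-52*(-9 + O(-3, -7)) - I(178) = -52*(-9 + ((-7)² - 5*(-3))) - (-155/24 - ⅙*178) = -52*(-9 + (49 + 15)) - (-155/24 - 89/3) = -52*(-9 + 64) - 1*(-289/8) = -52*55 + 289/8 = -2860 + 289/8 = -22591/8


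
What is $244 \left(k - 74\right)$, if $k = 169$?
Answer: $23180$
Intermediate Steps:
$244 \left(k - 74\right) = 244 \left(169 - 74\right) = 244 \cdot 95 = 23180$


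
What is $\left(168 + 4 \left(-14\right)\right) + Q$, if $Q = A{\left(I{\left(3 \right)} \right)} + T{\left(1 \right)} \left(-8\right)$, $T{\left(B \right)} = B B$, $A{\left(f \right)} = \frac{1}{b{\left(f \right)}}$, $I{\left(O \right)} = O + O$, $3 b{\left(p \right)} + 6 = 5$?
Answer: $101$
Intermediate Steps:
$b{\left(p \right)} = - \frac{1}{3}$ ($b{\left(p \right)} = -2 + \frac{1}{3} \cdot 5 = -2 + \frac{5}{3} = - \frac{1}{3}$)
$I{\left(O \right)} = 2 O$
$A{\left(f \right)} = -3$ ($A{\left(f \right)} = \frac{1}{- \frac{1}{3}} = -3$)
$T{\left(B \right)} = B^{2}$
$Q = -11$ ($Q = -3 + 1^{2} \left(-8\right) = -3 + 1 \left(-8\right) = -3 - 8 = -11$)
$\left(168 + 4 \left(-14\right)\right) + Q = \left(168 + 4 \left(-14\right)\right) - 11 = \left(168 - 56\right) - 11 = 112 - 11 = 101$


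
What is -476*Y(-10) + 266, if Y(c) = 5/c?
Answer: 504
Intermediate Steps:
-476*Y(-10) + 266 = -2380/(-10) + 266 = -2380*(-1)/10 + 266 = -476*(-½) + 266 = 238 + 266 = 504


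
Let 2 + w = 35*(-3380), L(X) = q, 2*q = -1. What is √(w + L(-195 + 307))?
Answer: I*√473210/2 ≈ 343.95*I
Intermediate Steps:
q = -½ (q = (½)*(-1) = -½ ≈ -0.50000)
L(X) = -½
w = -118302 (w = -2 + 35*(-3380) = -2 - 118300 = -118302)
√(w + L(-195 + 307)) = √(-118302 - ½) = √(-236605/2) = I*√473210/2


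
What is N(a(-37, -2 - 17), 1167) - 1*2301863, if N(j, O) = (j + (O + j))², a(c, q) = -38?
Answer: -1111582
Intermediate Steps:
N(j, O) = (O + 2*j)²
N(a(-37, -2 - 17), 1167) - 1*2301863 = (1167 + 2*(-38))² - 1*2301863 = (1167 - 76)² - 2301863 = 1091² - 2301863 = 1190281 - 2301863 = -1111582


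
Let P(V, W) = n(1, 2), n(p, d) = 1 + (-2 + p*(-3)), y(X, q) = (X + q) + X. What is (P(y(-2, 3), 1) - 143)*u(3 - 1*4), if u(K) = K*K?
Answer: -147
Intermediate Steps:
y(X, q) = q + 2*X
n(p, d) = -1 - 3*p (n(p, d) = 1 + (-2 - 3*p) = -1 - 3*p)
P(V, W) = -4 (P(V, W) = -1 - 3*1 = -1 - 3 = -4)
u(K) = K**2
(P(y(-2, 3), 1) - 143)*u(3 - 1*4) = (-4 - 143)*(3 - 1*4)**2 = -147*(3 - 4)**2 = -147*(-1)**2 = -147*1 = -147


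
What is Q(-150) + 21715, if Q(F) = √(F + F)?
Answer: 21715 + 10*I*√3 ≈ 21715.0 + 17.32*I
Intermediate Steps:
Q(F) = √2*√F (Q(F) = √(2*F) = √2*√F)
Q(-150) + 21715 = √2*√(-150) + 21715 = √2*(5*I*√6) + 21715 = 10*I*√3 + 21715 = 21715 + 10*I*√3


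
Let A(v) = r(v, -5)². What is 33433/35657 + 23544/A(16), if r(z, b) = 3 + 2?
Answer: 840344233/891425 ≈ 942.70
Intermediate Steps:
r(z, b) = 5
A(v) = 25 (A(v) = 5² = 25)
33433/35657 + 23544/A(16) = 33433/35657 + 23544/25 = 840344233/891425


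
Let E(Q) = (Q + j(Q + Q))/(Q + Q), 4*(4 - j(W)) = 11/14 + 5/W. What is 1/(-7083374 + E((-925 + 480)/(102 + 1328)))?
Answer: -443576/3142018625917 ≈ -1.4118e-7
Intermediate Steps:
j(W) = 213/56 - 5/(4*W) (j(W) = 4 - (11/14 + 5/W)/4 = 4 + (-11/56 - 5/(4*W)) = 213/56 - 5/(4*W))
E(Q) = (Q + (-70 + 426*Q)/(112*Q))/(2*Q) (E(Q) = (Q + (-70 + 213*(Q + Q))/(56*(Q + Q)))/(Q + Q) = (Q + (-70 + 213*(2*Q))/(56*((2*Q))))/((2*Q)) = (Q + (1/(2*Q))*(-70 + 426*Q)/56)*(1/(2*Q)) = (Q + (-70 + 426*Q)/(112*Q))*(1/(2*Q)) = (Q + (-70 + 426*Q)/(112*Q))/(2*Q))
1/(-7083374 + E((-925 + 480)/(102 + 1328))) = 1/(-7083374 + (-35 + 56*((-925 + 480)/(102 + 1328))**2 + 213*((-925 + 480)/(102 + 1328)))/(112*((-925 + 480)/(102 + 1328))**2)) = 1/(-7083374 + (-35 + 56*(-445/1430)**2 + 213*(-445/1430))/(112*(-445/1430)**2)) = 1/(-7083374 + (-35 + 56*(-445*1/1430)**2 + 213*(-445*1/1430))/(112*(-445*1/1430)**2)) = 1/(-7083374 + (-35 + 56*(-89/286)**2 + 213*(-89/286))/(112*(-89/286)**2)) = 1/(-7083374 + (1/112)*(81796/7921)*(-35 + 56*(7921/81796) - 18957/286)) = 1/(-7083374 + (1/112)*(81796/7921)*(-35 + 110894/20449 - 18957/286)) = 1/(-7083374 + (1/112)*(81796/7921)*(-3920493/40898)) = 1/(-7083374 - 3920493/443576) = 1/(-3142018625917/443576) = -443576/3142018625917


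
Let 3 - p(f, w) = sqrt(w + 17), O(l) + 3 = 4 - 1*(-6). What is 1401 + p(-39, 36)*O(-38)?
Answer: 1422 - 7*sqrt(53) ≈ 1371.0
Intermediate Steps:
O(l) = 7 (O(l) = -3 + (4 - 1*(-6)) = -3 + (4 + 6) = -3 + 10 = 7)
p(f, w) = 3 - sqrt(17 + w) (p(f, w) = 3 - sqrt(w + 17) = 3 - sqrt(17 + w))
1401 + p(-39, 36)*O(-38) = 1401 + (3 - sqrt(17 + 36))*7 = 1401 + (3 - sqrt(53))*7 = 1401 + (21 - 7*sqrt(53)) = 1422 - 7*sqrt(53)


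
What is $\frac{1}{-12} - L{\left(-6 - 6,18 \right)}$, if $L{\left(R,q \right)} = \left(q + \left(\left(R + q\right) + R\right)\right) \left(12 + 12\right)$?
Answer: $- \frac{3457}{12} \approx -288.08$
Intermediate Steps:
$L{\left(R,q \right)} = 48 R + 48 q$ ($L{\left(R,q \right)} = \left(q + \left(q + 2 R\right)\right) 24 = \left(2 R + 2 q\right) 24 = 48 R + 48 q$)
$\frac{1}{-12} - L{\left(-6 - 6,18 \right)} = \frac{1}{-12} - \left(48 \left(-6 - 6\right) + 48 \cdot 18\right) = - \frac{1}{12} - \left(48 \left(-6 - 6\right) + 864\right) = - \frac{1}{12} - \left(48 \left(-12\right) + 864\right) = - \frac{1}{12} - \left(-576 + 864\right) = - \frac{1}{12} - 288 = - \frac{3457}{12}$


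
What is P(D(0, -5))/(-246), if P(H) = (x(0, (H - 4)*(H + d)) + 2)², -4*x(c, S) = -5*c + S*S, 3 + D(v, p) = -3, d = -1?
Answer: -1495729/246 ≈ -6080.2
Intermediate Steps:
D(v, p) = -6 (D(v, p) = -3 - 3 = -6)
x(c, S) = -S²/4 + 5*c/4 (x(c, S) = -(-5*c + S*S)/4 = -(-5*c + S²)/4 = -(S² - 5*c)/4 = -S²/4 + 5*c/4)
P(H) = (2 - (-1 + H)²*(-4 + H)²/4)² (P(H) = ((-(H - 1)²*(H - 4)²/4 + (5/4)*0) + 2)² = ((-(-1 + H)²*(-4 + H)²/4 + 0) + 2)² = (-(-1 + H)²*(-4 + H)²/4 + 2)² = (2 - (-1 + H)²*(-4 + H)²/4)²)
P(D(0, -5))/(-246) = ((-8 + (4 + (-6)² - 5*(-6))²)²/16)/(-246) = -(-8 + (4 + 36 + 30)²)²/3936 = -(-8 + 70²)²/3936 = -(-8 + 4900)²/3936 = -4892²/3936 = -23931664/3936 = -1/246*1495729 = -1495729/246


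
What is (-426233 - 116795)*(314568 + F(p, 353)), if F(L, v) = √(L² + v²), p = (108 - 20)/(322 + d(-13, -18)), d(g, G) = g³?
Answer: -170819231904 - 543028*√438078523369/1875 ≈ -1.7101e+11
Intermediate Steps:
p = -88/1875 (p = (108 - 20)/(322 + (-13)³) = 88/(322 - 2197) = 88/(-1875) = 88*(-1/1875) = -88/1875 ≈ -0.046933)
(-426233 - 116795)*(314568 + F(p, 353)) = (-426233 - 116795)*(314568 + √((-88/1875)² + 353²)) = -543028*(314568 + √(7744/3515625 + 124609)) = -543028*(314568 + √(438078523369/3515625)) = -543028*(314568 + √438078523369/1875) = -170819231904 - 543028*√438078523369/1875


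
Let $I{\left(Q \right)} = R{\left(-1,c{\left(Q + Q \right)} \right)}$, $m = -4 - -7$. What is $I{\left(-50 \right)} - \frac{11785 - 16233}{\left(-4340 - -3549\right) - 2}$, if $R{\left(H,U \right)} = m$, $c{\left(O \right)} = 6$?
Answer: $- \frac{2069}{793} \approx -2.6091$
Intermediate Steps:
$m = 3$ ($m = -4 + 7 = 3$)
$R{\left(H,U \right)} = 3$
$I{\left(Q \right)} = 3$
$I{\left(-50 \right)} - \frac{11785 - 16233}{\left(-4340 - -3549\right) - 2} = 3 - \frac{11785 - 16233}{\left(-4340 - -3549\right) - 2} = 3 - - \frac{4448}{\left(-4340 + 3549\right) - 2} = 3 - - \frac{4448}{-791 - 2} = 3 - - \frac{4448}{-793} = 3 - \left(-4448\right) \left(- \frac{1}{793}\right) = 3 - \frac{4448}{793} = - \frac{2069}{793}$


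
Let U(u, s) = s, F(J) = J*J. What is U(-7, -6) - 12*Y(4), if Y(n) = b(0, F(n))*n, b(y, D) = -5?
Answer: 234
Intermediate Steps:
F(J) = J²
Y(n) = -5*n
U(-7, -6) - 12*Y(4) = -6 - (-60)*4 = -6 - 12*(-20) = -6 + 240 = 234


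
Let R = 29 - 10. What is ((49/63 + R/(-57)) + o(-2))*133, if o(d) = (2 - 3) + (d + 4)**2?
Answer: 4123/9 ≈ 458.11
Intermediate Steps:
R = 19
o(d) = -1 + (4 + d)**2
((49/63 + R/(-57)) + o(-2))*133 = ((49/63 + 19/(-57)) + (-1 + (4 - 2)**2))*133 = ((49*(1/63) + 19*(-1/57)) + (-1 + 2**2))*133 = ((7/9 - 1/3) + (-1 + 4))*133 = (4/9 + 3)*133 = (31/9)*133 = 4123/9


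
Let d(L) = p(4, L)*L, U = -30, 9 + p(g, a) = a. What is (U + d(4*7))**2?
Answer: 252004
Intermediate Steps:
p(g, a) = -9 + a
d(L) = L*(-9 + L) (d(L) = (-9 + L)*L = L*(-9 + L))
(U + d(4*7))**2 = (-30 + (4*7)*(-9 + 4*7))**2 = (-30 + 28*(-9 + 28))**2 = (-30 + 28*19)**2 = (-30 + 532)**2 = 502**2 = 252004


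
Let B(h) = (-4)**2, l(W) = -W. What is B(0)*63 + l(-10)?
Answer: 1018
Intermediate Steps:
B(h) = 16
B(0)*63 + l(-10) = 16*63 - 1*(-10) = 1008 + 10 = 1018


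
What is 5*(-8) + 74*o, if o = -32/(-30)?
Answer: 584/15 ≈ 38.933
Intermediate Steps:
o = 16/15 (o = -32*(-1/30) = 16/15 ≈ 1.0667)
5*(-8) + 74*o = 5*(-8) + 74*(16/15) = -40 + 1184/15 = 584/15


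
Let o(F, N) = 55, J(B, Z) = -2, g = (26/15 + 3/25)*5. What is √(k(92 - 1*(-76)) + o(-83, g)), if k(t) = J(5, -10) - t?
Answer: I*√115 ≈ 10.724*I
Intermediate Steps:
g = 139/15 (g = (26*(1/15) + 3*(1/25))*5 = (26/15 + 3/25)*5 = (139/75)*5 = 139/15 ≈ 9.2667)
k(t) = -2 - t
√(k(92 - 1*(-76)) + o(-83, g)) = √((-2 - (92 - 1*(-76))) + 55) = √((-2 - (92 + 76)) + 55) = √((-2 - 1*168) + 55) = √((-2 - 168) + 55) = √(-170 + 55) = √(-115) = I*√115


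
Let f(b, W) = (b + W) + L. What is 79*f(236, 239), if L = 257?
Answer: 57828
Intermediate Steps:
f(b, W) = 257 + W + b (f(b, W) = (b + W) + 257 = (W + b) + 257 = 257 + W + b)
79*f(236, 239) = 79*(257 + 239 + 236) = 79*732 = 57828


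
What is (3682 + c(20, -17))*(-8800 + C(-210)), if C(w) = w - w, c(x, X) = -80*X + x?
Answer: -44545600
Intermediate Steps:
c(x, X) = x - 80*X
C(w) = 0
(3682 + c(20, -17))*(-8800 + C(-210)) = (3682 + (20 - 80*(-17)))*(-8800 + 0) = (3682 + (20 + 1360))*(-8800) = (3682 + 1380)*(-8800) = 5062*(-8800) = -44545600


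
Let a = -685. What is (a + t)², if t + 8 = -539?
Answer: 1517824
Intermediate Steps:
t = -547 (t = -8 - 539 = -547)
(a + t)² = (-685 - 547)² = (-1232)² = 1517824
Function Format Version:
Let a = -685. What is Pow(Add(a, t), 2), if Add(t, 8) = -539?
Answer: 1517824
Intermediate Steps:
t = -547 (t = Add(-8, -539) = -547)
Pow(Add(a, t), 2) = Pow(Add(-685, -547), 2) = Pow(-1232, 2) = 1517824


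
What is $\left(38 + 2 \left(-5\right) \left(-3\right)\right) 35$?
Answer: $2380$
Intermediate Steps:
$\left(38 + 2 \left(-5\right) \left(-3\right)\right) 35 = \left(38 - -30\right) 35 = \left(38 + 30\right) 35 = 68 \cdot 35 = 2380$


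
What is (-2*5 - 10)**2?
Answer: 400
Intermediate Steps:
(-2*5 - 10)**2 = (-10 - 10)**2 = (-20)**2 = 400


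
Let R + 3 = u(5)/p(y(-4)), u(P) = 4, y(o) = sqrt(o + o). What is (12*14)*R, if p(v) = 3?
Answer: -280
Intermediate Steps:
y(o) = sqrt(2)*sqrt(o) (y(o) = sqrt(2*o) = sqrt(2)*sqrt(o))
R = -5/3 (R = -3 + 4/3 = -5/3 ≈ -1.6667)
(12*14)*R = (12*14)*(-5/3) = 168*(-5/3) = -280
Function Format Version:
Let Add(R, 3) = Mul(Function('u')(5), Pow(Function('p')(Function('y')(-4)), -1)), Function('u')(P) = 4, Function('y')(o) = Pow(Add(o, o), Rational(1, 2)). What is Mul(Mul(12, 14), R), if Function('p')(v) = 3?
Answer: -280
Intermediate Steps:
Function('y')(o) = Mul(Pow(2, Rational(1, 2)), Pow(o, Rational(1, 2))) (Function('y')(o) = Pow(Mul(2, o), Rational(1, 2)) = Mul(Pow(2, Rational(1, 2)), Pow(o, Rational(1, 2))))
R = Rational(-5, 3) (R = Add(-3, Mul(4, Pow(3, -1))) = Add(-3, Mul(4, Rational(1, 3))) = Add(-3, Rational(4, 3)) = Rational(-5, 3) ≈ -1.6667)
Mul(Mul(12, 14), R) = Mul(Mul(12, 14), Rational(-5, 3)) = Mul(168, Rational(-5, 3)) = -280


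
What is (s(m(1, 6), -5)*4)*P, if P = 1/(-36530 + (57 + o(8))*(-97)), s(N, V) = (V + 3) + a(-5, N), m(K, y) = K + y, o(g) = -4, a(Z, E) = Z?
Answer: 4/5953 ≈ 0.00067193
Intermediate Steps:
s(N, V) = -2 + V (s(N, V) = (V + 3) - 5 = (3 + V) - 5 = -2 + V)
P = -1/41671 (P = 1/(-36530 + (57 - 4)*(-97)) = 1/(-36530 + 53*(-97)) = 1/(-36530 - 5141) = 1/(-41671) = -1/41671 ≈ -2.3998e-5)
(s(m(1, 6), -5)*4)*P = ((-2 - 5)*4)*(-1/41671) = -7*4*(-1/41671) = -28*(-1/41671) = 4/5953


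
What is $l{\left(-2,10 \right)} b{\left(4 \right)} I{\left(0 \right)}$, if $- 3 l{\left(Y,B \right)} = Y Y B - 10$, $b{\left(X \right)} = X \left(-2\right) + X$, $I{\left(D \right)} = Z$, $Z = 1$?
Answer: $40$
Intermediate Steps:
$I{\left(D \right)} = 1$
$b{\left(X \right)} = - X$ ($b{\left(X \right)} = - 2 X + X = - X$)
$l{\left(Y,B \right)} = \frac{10}{3} - \frac{B Y^{2}}{3}$ ($l{\left(Y,B \right)} = - \frac{Y Y B - 10}{3} = - \frac{Y^{2} B - 10}{3} = - \frac{B Y^{2} - 10}{3} = - \frac{-10 + B Y^{2}}{3} = \frac{10}{3} - \frac{B Y^{2}}{3}$)
$l{\left(-2,10 \right)} b{\left(4 \right)} I{\left(0 \right)} = \left(\frac{10}{3} - \frac{10 \left(-2\right)^{2}}{3}\right) \left(\left(-1\right) 4\right) 1 = \left(\frac{10}{3} - \frac{10}{3} \cdot 4\right) \left(-4\right) 1 = \left(\frac{10}{3} - \frac{40}{3}\right) \left(-4\right) 1 = \left(-10\right) \left(-4\right) 1 = 40 \cdot 1 = 40$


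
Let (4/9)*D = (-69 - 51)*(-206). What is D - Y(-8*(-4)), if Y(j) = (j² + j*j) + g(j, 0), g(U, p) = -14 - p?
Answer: 53586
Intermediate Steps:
Y(j) = -14 + 2*j² (Y(j) = (j² + j*j) + (-14 - 1*0) = (j² + j²) + (-14 + 0) = 2*j² - 14 = -14 + 2*j²)
D = 55620 (D = 9*((-69 - 51)*(-206))/4 = 9*(-120*(-206))/4 = (9/4)*24720 = 55620)
D - Y(-8*(-4)) = 55620 - (-14 + 2*(-8*(-4))²) = 55620 - (-14 + 2*32²) = 55620 - (-14 + 2*1024) = 55620 - (-14 + 2048) = 55620 - 1*2034 = 55620 - 2034 = 53586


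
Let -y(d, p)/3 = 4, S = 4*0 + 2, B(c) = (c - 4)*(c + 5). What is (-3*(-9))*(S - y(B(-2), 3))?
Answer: 378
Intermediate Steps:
B(c) = (-4 + c)*(5 + c)
S = 2 (S = 0 + 2 = 2)
y(d, p) = -12 (y(d, p) = -3*4 = -12)
(-3*(-9))*(S - y(B(-2), 3)) = (-3*(-9))*(2 - 1*(-12)) = 27*(2 + 12) = 27*14 = 378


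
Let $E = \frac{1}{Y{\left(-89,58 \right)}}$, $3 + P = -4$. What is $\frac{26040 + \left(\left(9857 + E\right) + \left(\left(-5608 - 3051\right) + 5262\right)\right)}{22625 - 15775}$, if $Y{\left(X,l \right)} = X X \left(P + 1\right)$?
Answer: $\frac{1544594999}{325553100} \approx 4.7445$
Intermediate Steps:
$P = -7$ ($P = -3 - 4 = -7$)
$Y{\left(X,l \right)} = - 6 X^{2}$ ($Y{\left(X,l \right)} = X X \left(-7 + 1\right) = X^{2} \left(-6\right) = - 6 X^{2}$)
$E = - \frac{1}{47526}$ ($E = \frac{1}{\left(-6\right) \left(-89\right)^{2}} = \frac{1}{\left(-6\right) 7921} = \frac{1}{-47526} = - \frac{1}{47526} \approx -2.1041 \cdot 10^{-5}$)
$\frac{26040 + \left(\left(9857 + E\right) + \left(\left(-5608 - 3051\right) + 5262\right)\right)}{22625 - 15775} = \frac{26040 + \left(\left(9857 - \frac{1}{47526}\right) + \left(\left(-5608 - 3051\right) + 5262\right)\right)}{22625 - 15775} = \frac{26040 + \left(\frac{468463781}{47526} + \left(-8659 + 5262\right)\right)}{6850} = \left(26040 + \left(\frac{468463781}{47526} - 3397\right)\right) \frac{1}{6850} = \left(26040 + \frac{307017959}{47526}\right) \frac{1}{6850} = \frac{1544594999}{47526} \cdot \frac{1}{6850} = \frac{1544594999}{325553100}$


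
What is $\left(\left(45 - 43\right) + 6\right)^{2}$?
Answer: $64$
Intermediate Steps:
$\left(\left(45 - 43\right) + 6\right)^{2} = \left(2 + 6\right)^{2} = 8^{2} = 64$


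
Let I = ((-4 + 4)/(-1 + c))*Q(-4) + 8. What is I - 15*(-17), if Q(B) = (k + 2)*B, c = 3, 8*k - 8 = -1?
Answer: 263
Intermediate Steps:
k = 7/8 (k = 1 + (⅛)*(-1) = 1 - ⅛ = 7/8 ≈ 0.87500)
Q(B) = 23*B/8 (Q(B) = (7/8 + 2)*B = 23*B/8)
I = 8 (I = ((-4 + 4)/(-1 + 3))*((23/8)*(-4)) + 8 = (0/2)*(-23/2) + 8 = (0*(½))*(-23/2) + 8 = 0*(-23/2) + 8 = 0 + 8 = 8)
I - 15*(-17) = 8 - 15*(-17) = 8 - 1*(-255) = 8 + 255 = 263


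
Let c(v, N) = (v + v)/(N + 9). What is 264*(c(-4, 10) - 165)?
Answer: -829752/19 ≈ -43671.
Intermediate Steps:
c(v, N) = 2*v/(9 + N) (c(v, N) = (2*v)/(9 + N) = 2*v/(9 + N))
264*(c(-4, 10) - 165) = 264*(2*(-4)/(9 + 10) - 165) = 264*(2*(-4)/19 - 165) = 264*(2*(-4)*(1/19) - 165) = 264*(-8/19 - 165) = 264*(-3143/19) = -829752/19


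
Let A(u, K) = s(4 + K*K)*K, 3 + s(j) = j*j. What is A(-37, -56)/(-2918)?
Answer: 276068716/1459 ≈ 1.8922e+5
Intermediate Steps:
s(j) = -3 + j² (s(j) = -3 + j*j = -3 + j²)
A(u, K) = K*(-3 + (4 + K²)²) (A(u, K) = (-3 + (4 + K*K)²)*K = (-3 + (4 + K²)²)*K = K*(-3 + (4 + K²)²))
A(-37, -56)/(-2918) = -56*(-3 + (4 + (-56)²)²)/(-2918) = -56*(-3 + (4 + 3136)²)*(-1/2918) = -56*(-3 + 3140²)*(-1/2918) = -56*(-3 + 9859600)*(-1/2918) = -56*9859597*(-1/2918) = -552137432*(-1/2918) = 276068716/1459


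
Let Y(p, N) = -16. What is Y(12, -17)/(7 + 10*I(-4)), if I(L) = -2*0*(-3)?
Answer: -16/7 ≈ -2.2857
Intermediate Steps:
I(L) = 0 (I(L) = 0*(-3) = 0)
Y(12, -17)/(7 + 10*I(-4)) = -16/(7 + 10*0) = -16/(7 + 0) = -16/7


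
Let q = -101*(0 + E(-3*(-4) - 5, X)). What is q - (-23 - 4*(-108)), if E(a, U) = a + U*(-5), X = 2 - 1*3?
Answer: -1621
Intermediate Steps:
X = -1 (X = 2 - 3 = -1)
E(a, U) = a - 5*U
q = -1212 (q = -101*(0 + ((-3*(-4) - 5) - 5*(-1))) = -101*(0 + ((12 - 5) + 5)) = -101*(0 + (7 + 5)) = -101*(0 + 12) = -101*12 = -1212)
q - (-23 - 4*(-108)) = -1212 - (-23 - 4*(-108)) = -1212 - (-23 + 432) = -1212 - 1*409 = -1212 - 409 = -1621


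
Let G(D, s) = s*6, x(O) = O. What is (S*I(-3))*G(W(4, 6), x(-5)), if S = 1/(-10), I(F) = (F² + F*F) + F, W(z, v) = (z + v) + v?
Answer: 45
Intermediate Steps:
W(z, v) = z + 2*v (W(z, v) = (v + z) + v = z + 2*v)
G(D, s) = 6*s
I(F) = F + 2*F² (I(F) = (F² + F²) + F = 2*F² + F = F + 2*F²)
S = -⅒ ≈ -0.10000
(S*I(-3))*G(W(4, 6), x(-5)) = (-(-3)*(1 + 2*(-3))/10)*(6*(-5)) = -(-3)*(1 - 6)/10*(-30) = -(-3)*(-5)/10*(-30) = -⅒*15*(-30) = -3/2*(-30) = 45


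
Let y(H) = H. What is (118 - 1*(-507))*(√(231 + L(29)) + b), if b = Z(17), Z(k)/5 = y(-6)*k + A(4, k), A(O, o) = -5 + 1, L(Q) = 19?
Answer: -331250 + 3125*√10 ≈ -3.2137e+5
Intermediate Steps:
A(O, o) = -4
Z(k) = -20 - 30*k (Z(k) = 5*(-6*k - 4) = 5*(-4 - 6*k) = -20 - 30*k)
b = -530 (b = -20 - 30*17 = -20 - 510 = -530)
(118 - 1*(-507))*(√(231 + L(29)) + b) = (118 - 1*(-507))*(√(231 + 19) - 530) = (118 + 507)*(√250 - 530) = 625*(5*√10 - 530) = 625*(-530 + 5*√10) = -331250 + 3125*√10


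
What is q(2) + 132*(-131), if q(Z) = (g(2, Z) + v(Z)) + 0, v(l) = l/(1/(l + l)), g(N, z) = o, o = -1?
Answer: -17285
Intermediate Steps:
g(N, z) = -1
v(l) = 2*l**2 (v(l) = l/(1/(2*l)) = l/((1/(2*l))) = l*(2*l) = 2*l**2)
q(Z) = -1 + 2*Z**2 (q(Z) = (-1 + 2*Z**2) + 0 = -1 + 2*Z**2)
q(2) + 132*(-131) = (-1 + 2*2**2) + 132*(-131) = (-1 + 2*4) - 17292 = (-1 + 8) - 17292 = 7 - 17292 = -17285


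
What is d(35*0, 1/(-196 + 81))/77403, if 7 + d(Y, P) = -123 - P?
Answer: -4983/2967115 ≈ -0.0016794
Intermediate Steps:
d(Y, P) = -130 - P (d(Y, P) = -7 + (-123 - P) = -130 - P)
d(35*0, 1/(-196 + 81))/77403 = (-130 - 1/(-196 + 81))/77403 = (-130 - 1/(-115))*(1/77403) = (-130 - 1*(-1/115))*(1/77403) = (-130 + 1/115)*(1/77403) = -14949/115*1/77403 = -4983/2967115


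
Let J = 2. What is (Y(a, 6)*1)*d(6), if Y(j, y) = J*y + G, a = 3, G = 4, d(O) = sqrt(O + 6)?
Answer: 32*sqrt(3) ≈ 55.426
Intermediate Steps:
d(O) = sqrt(6 + O)
Y(j, y) = 4 + 2*y (Y(j, y) = 2*y + 4 = 4 + 2*y)
(Y(a, 6)*1)*d(6) = ((4 + 2*6)*1)*sqrt(6 + 6) = ((4 + 12)*1)*sqrt(12) = (16*1)*(2*sqrt(3)) = 16*(2*sqrt(3)) = 32*sqrt(3)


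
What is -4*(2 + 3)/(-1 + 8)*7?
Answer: -20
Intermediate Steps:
-4*(2 + 3)/(-1 + 8)*7 = -20/7*7 = -20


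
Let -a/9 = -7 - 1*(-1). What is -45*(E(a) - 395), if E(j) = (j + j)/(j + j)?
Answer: 17730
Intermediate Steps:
a = 54 (a = -9*(-7 - 1*(-1)) = -9*(-7 + 1) = -9*(-6) = 54)
E(j) = 1 (E(j) = (2*j)/((2*j)) = (2*j)*(1/(2*j)) = 1)
-45*(E(a) - 395) = -45*(1 - 395) = -45*(-394) = 17730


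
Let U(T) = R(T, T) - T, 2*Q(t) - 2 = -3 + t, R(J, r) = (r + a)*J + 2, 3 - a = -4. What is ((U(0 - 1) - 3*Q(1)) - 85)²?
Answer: 7744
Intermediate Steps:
a = 7 (a = 3 - 1*(-4) = 3 + 4 = 7)
R(J, r) = 2 + J*(7 + r) (R(J, r) = (r + 7)*J + 2 = (7 + r)*J + 2 = J*(7 + r) + 2 = 2 + J*(7 + r))
Q(t) = -½ + t/2 (Q(t) = 1 + (-3 + t)/2 = 1 + (-3/2 + t/2) = -½ + t/2)
U(T) = 2 + T² + 6*T (U(T) = (2 + 7*T + T*T) - T = (2 + 7*T + T²) - T = (2 + T² + 7*T) - T = 2 + T² + 6*T)
((U(0 - 1) - 3*Q(1)) - 85)² = (((2 + (0 - 1)² + 6*(0 - 1)) - 3*(-½ + (½)*1)) - 85)² = (((2 + (-1)² + 6*(-1)) - 3*(-½ + ½)) - 85)² = (((2 + 1 - 6) - 3*0) - 85)² = ((-3 + 0) - 85)² = (-3 - 85)² = (-88)² = 7744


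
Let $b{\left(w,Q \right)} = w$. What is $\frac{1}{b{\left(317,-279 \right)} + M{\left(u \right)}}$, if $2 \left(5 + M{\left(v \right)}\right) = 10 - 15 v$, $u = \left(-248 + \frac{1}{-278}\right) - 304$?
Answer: $\frac{556}{2478107} \approx 0.00022436$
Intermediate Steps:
$u = - \frac{153457}{278}$ ($u = \left(-248 - \frac{1}{278}\right) - 304 = - \frac{68945}{278} - 304 = - \frac{153457}{278} \approx -552.0$)
$M{\left(v \right)} = - \frac{15 v}{2}$ ($M{\left(v \right)} = -5 + \frac{10 - 15 v}{2} = -5 - \left(-5 + \frac{15 v}{2}\right) = - \frac{15 v}{2}$)
$\frac{1}{b{\left(317,-279 \right)} + M{\left(u \right)}} = \frac{1}{317 - - \frac{2301855}{556}} = \frac{1}{317 + \frac{2301855}{556}} = \frac{1}{\frac{2478107}{556}} = \frac{556}{2478107}$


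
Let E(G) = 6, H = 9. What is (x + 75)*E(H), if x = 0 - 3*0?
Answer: 450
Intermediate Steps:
x = 0 (x = 0 + 0 = 0)
(x + 75)*E(H) = (0 + 75)*6 = 75*6 = 450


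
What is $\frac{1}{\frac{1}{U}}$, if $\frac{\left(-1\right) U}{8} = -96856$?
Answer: $774848$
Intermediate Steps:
$U = 774848$ ($U = \left(-8\right) \left(-96856\right) = 774848$)
$\frac{1}{\frac{1}{U}} = \frac{1}{\frac{1}{774848}} = 774848$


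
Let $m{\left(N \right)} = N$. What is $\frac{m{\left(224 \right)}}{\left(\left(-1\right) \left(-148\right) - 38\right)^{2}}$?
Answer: $\frac{56}{3025} \approx 0.018512$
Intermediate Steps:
$\frac{m{\left(224 \right)}}{\left(\left(-1\right) \left(-148\right) - 38\right)^{2}} = \frac{224}{\left(\left(-1\right) \left(-148\right) - 38\right)^{2}} = \frac{224}{\left(148 - 38\right)^{2}} = \frac{224}{110^{2}} = \frac{224}{12100} = 224 \cdot \frac{1}{12100} = \frac{56}{3025}$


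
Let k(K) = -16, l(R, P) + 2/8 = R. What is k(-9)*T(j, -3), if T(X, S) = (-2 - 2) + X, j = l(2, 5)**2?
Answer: 15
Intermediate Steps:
l(R, P) = -1/4 + R
j = 49/16 (j = (-1/4 + 2)**2 = (7/4)**2 = 49/16 ≈ 3.0625)
T(X, S) = -4 + X
k(-9)*T(j, -3) = -16*(-4 + 49/16) = -16*(-15/16) = 15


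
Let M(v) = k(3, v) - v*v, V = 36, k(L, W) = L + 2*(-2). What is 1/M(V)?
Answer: -1/1297 ≈ -0.00077101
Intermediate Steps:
k(L, W) = -4 + L (k(L, W) = L - 4 = -4 + L)
M(v) = -1 - v² (M(v) = (-4 + 3) - v*v = -1 - v²)
1/M(V) = 1/(-1 - 1*36²) = 1/(-1 - 1*1296) = 1/(-1 - 1296) = 1/(-1297) = -1/1297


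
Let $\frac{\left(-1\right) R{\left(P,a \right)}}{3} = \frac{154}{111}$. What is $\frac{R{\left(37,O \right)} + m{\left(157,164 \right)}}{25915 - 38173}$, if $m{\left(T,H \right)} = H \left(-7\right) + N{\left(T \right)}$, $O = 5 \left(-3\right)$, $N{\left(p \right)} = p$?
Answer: $\frac{36821}{453546} \approx 0.081185$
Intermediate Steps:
$O = -15$
$R{\left(P,a \right)} = - \frac{154}{37}$ ($R{\left(P,a \right)} = - 3 \cdot \frac{154}{111} = - 3 \cdot 154 \cdot \frac{1}{111} = \left(-3\right) \frac{154}{111} = - \frac{154}{37}$)
$m{\left(T,H \right)} = T - 7 H$ ($m{\left(T,H \right)} = H \left(-7\right) + T = - 7 H + T = T - 7 H$)
$\frac{R{\left(37,O \right)} + m{\left(157,164 \right)}}{25915 - 38173} = \frac{- \frac{154}{37} + \left(157 - 1148\right)}{25915 - 38173} = \frac{- \frac{154}{37} + \left(157 - 1148\right)}{-12258} = \left(- \frac{154}{37} - 991\right) \left(- \frac{1}{12258}\right) = \left(- \frac{36821}{37}\right) \left(- \frac{1}{12258}\right) = \frac{36821}{453546}$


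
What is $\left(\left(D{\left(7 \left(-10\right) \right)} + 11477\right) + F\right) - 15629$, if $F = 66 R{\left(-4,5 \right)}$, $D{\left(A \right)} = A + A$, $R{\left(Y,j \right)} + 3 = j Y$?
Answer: $-5810$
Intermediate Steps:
$R{\left(Y,j \right)} = -3 + Y j$ ($R{\left(Y,j \right)} = -3 + j Y = -3 + Y j$)
$D{\left(A \right)} = 2 A$
$F = -1518$ ($F = 66 \left(-3 - 20\right) = 66 \left(-23\right) = -1518$)
$\left(\left(D{\left(7 \left(-10\right) \right)} + 11477\right) + F\right) - 15629 = \left(\left(2 \cdot 7 \left(-10\right) + 11477\right) - 1518\right) - 15629 = \left(\left(2 \left(-70\right) + 11477\right) - 1518\right) - 15629 = \left(\left(-140 + 11477\right) - 1518\right) - 15629 = \left(11337 - 1518\right) - 15629 = 9819 - 15629 = -5810$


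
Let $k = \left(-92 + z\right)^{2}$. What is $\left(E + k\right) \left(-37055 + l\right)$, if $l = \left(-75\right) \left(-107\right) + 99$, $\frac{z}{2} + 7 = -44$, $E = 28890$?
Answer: $-1924663706$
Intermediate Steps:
$z = -102$ ($z = -14 + 2 \left(-44\right) = -14 - 88 = -102$)
$l = 8124$ ($l = 8025 + 99 = 8124$)
$k = 37636$ ($k = \left(-92 - 102\right)^{2} = \left(-194\right)^{2} = 37636$)
$\left(E + k\right) \left(-37055 + l\right) = \left(28890 + 37636\right) \left(-37055 + 8124\right) = 66526 \left(-28931\right) = -1924663706$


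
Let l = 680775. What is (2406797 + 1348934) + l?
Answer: 4436506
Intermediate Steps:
(2406797 + 1348934) + l = (2406797 + 1348934) + 680775 = 3755731 + 680775 = 4436506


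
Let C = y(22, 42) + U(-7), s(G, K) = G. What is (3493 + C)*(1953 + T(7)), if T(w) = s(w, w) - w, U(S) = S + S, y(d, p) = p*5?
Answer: 7204617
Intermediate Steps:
y(d, p) = 5*p
U(S) = 2*S
T(w) = 0 (T(w) = w - w = 0)
C = 196 (C = 5*42 + 2*(-7) = 210 - 14 = 196)
(3493 + C)*(1953 + T(7)) = (3493 + 196)*(1953 + 0) = 3689*1953 = 7204617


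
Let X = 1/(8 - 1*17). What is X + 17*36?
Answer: 5507/9 ≈ 611.89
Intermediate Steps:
X = -⅑ (X = 1/(8 - 17) = 1/(-9) = 1*(-⅑) = -⅑ ≈ -0.11111)
X + 17*36 = -⅑ + 17*36 = -⅑ + 612 = 5507/9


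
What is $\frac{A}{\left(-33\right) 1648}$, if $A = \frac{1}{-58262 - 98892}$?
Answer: $\frac{1}{8546663136} \approx 1.17 \cdot 10^{-10}$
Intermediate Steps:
$A = - \frac{1}{157154}$ ($A = \frac{1}{-157154} = - \frac{1}{157154} \approx -6.3632 \cdot 10^{-6}$)
$\frac{A}{\left(-33\right) 1648} = - \frac{1}{157154 \left(\left(-33\right) 1648\right)} = - \frac{1}{157154 \left(-54384\right)} = \left(- \frac{1}{157154}\right) \left(- \frac{1}{54384}\right) = \frac{1}{8546663136}$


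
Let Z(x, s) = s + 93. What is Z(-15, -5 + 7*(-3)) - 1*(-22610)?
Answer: 22677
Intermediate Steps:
Z(x, s) = 93 + s
Z(-15, -5 + 7*(-3)) - 1*(-22610) = (93 + (-5 + 7*(-3))) - 1*(-22610) = (93 + (-5 - 21)) + 22610 = (93 - 26) + 22610 = 67 + 22610 = 22677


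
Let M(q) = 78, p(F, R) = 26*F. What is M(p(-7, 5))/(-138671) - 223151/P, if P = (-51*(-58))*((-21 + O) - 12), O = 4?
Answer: 2379837025/915036594 ≈ 2.6008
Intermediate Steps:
P = -85782 (P = (-51*(-58))*((-21 + 4) - 12) = 2958*(-17 - 12) = 2958*(-29) = -85782)
M(p(-7, 5))/(-138671) - 223151/P = 78/(-138671) - 223151/(-85782) = 78*(-1/138671) - 223151*(-1/85782) = -6/10667 + 223151/85782 = 2379837025/915036594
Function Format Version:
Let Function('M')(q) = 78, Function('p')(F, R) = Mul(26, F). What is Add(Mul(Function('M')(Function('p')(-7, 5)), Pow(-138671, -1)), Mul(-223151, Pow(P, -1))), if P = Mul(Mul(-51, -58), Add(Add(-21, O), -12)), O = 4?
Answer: Rational(2379837025, 915036594) ≈ 2.6008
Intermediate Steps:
P = -85782 (P = Mul(Mul(-51, -58), Add(Add(-21, 4), -12)) = Mul(2958, Add(-17, -12)) = Mul(2958, -29) = -85782)
Add(Mul(Function('M')(Function('p')(-7, 5)), Pow(-138671, -1)), Mul(-223151, Pow(P, -1))) = Add(Mul(78, Pow(-138671, -1)), Mul(-223151, Pow(-85782, -1))) = Add(Mul(78, Rational(-1, 138671)), Mul(-223151, Rational(-1, 85782))) = Add(Rational(-6, 10667), Rational(223151, 85782)) = Rational(2379837025, 915036594)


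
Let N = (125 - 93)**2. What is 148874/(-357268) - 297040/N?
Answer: -1660552089/5716288 ≈ -290.49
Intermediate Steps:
N = 1024 (N = 32**2 = 1024)
148874/(-357268) - 297040/N = 148874/(-357268) - 297040/1024 = 148874*(-1/357268) - 297040*1/1024 = -74437/178634 - 18565/64 = -1660552089/5716288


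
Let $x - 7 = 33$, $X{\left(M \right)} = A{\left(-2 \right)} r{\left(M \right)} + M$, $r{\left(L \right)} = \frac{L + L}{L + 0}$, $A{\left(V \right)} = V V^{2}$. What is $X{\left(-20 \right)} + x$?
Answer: $4$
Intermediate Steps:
$A{\left(V \right)} = V^{3}$
$r{\left(L \right)} = 2$ ($r{\left(L \right)} = \frac{2 L}{L} = 2$)
$X{\left(M \right)} = -16 + M$ ($X{\left(M \right)} = \left(-2\right)^{3} \cdot 2 + M = \left(-8\right) 2 + M = -16 + M$)
$x = 40$ ($x = 7 + 33 = 40$)
$X{\left(-20 \right)} + x = \left(-16 - 20\right) + 40 = -36 + 40 = 4$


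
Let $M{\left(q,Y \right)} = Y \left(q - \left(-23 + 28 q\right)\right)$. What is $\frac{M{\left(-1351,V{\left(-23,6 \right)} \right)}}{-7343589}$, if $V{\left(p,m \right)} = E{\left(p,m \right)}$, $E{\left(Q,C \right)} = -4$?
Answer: $\frac{146000}{7343589} \approx 0.019881$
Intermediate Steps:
$V{\left(p,m \right)} = -4$
$M{\left(q,Y \right)} = Y \left(23 - 27 q\right)$ ($M{\left(q,Y \right)} = Y \left(q - \left(-23 + 28 q\right)\right) = Y \left(23 - 27 q\right)$)
$\frac{M{\left(-1351,V{\left(-23,6 \right)} \right)}}{-7343589} = \frac{\left(-4\right) \left(23 - -36477\right)}{-7343589} = - 4 \left(23 + 36477\right) \left(- \frac{1}{7343589}\right) = \left(-4\right) 36500 \left(- \frac{1}{7343589}\right) = \left(-146000\right) \left(- \frac{1}{7343589}\right) = \frac{146000}{7343589}$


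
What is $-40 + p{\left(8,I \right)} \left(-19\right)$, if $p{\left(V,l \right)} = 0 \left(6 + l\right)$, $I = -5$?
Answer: $-40$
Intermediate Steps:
$p{\left(V,l \right)} = 0$
$-40 + p{\left(8,I \right)} \left(-19\right) = -40 + 0 \left(-19\right) = -40 + 0 = -40$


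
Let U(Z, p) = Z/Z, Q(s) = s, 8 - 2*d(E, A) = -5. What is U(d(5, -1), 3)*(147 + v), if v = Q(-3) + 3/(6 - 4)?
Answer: 291/2 ≈ 145.50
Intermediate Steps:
d(E, A) = 13/2 (d(E, A) = 4 - ½*(-5) = 4 + 5/2 = 13/2)
v = -3/2 (v = -3 + 3/(6 - 4) = -3 + 3/2 = -3/2 ≈ -1.5000)
U(Z, p) = 1
U(d(5, -1), 3)*(147 + v) = 1*(147 - 3/2) = 1*(291/2) = 291/2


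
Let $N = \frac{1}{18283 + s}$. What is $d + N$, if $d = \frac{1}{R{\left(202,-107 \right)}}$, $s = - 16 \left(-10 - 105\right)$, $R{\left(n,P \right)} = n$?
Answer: $\frac{20325}{4064846} \approx 0.0050002$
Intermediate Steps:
$s = 1840$ ($s = \left(-16\right) \left(-115\right) = 1840$)
$d = \frac{1}{202} \approx 0.0049505$
$N = \frac{1}{20123}$ ($N = \frac{1}{18283 + 1840} = \frac{1}{20123} \approx 4.9694 \cdot 10^{-5}$)
$d + N = \frac{1}{202} + \frac{1}{20123} = \frac{20325}{4064846}$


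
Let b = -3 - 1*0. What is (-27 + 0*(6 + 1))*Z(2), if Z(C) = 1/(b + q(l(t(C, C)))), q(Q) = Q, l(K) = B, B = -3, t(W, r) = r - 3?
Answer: 9/2 ≈ 4.5000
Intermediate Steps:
t(W, r) = -3 + r
l(K) = -3
b = -3 (b = -3 + 0 = -3)
Z(C) = -⅙ (Z(C) = 1/(-3 - 3) = 1/(-6) = -⅙)
(-27 + 0*(6 + 1))*Z(2) = (-27 + 0*(6 + 1))*(-⅙) = (-27 + 0*7)*(-⅙) = (-27 + 0)*(-⅙) = -27*(-⅙) = 9/2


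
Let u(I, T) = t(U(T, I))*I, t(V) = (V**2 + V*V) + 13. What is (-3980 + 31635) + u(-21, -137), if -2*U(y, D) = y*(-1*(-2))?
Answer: -760916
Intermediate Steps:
U(y, D) = -y (U(y, D) = -y*(-1*(-2))/2 = -y*2/2 = -y)
t(V) = 13 + 2*V**2 (t(V) = (V**2 + V**2) + 13 = 2*V**2 + 13 = 13 + 2*V**2)
u(I, T) = I*(13 + 2*T**2) (u(I, T) = (13 + 2*(-T)**2)*I = (13 + 2*T**2)*I = I*(13 + 2*T**2))
(-3980 + 31635) + u(-21, -137) = (-3980 + 31635) - 21*(13 + 2*(-137)**2) = 27655 - 21*(13 + 2*18769) = 27655 - 21*(13 + 37538) = 27655 - 21*37551 = 27655 - 788571 = -760916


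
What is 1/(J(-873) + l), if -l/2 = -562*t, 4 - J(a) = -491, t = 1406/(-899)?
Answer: -899/1135339 ≈ -0.00079183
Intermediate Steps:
t = -1406/899 (t = 1406*(-1/899) = -1406/899 ≈ -1.5640)
J(a) = 495 (J(a) = 4 - 1*(-491) = 4 + 491 = 495)
l = -1580344/899 (l = -(-1124)*(-1406)/899 = -2*790172/899 = -1580344/899 ≈ -1757.9)
1/(J(-873) + l) = 1/(495 - 1580344/899) = 1/(-1135339/899) = -899/1135339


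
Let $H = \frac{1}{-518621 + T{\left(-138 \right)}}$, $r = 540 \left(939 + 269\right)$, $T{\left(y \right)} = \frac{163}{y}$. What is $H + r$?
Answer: $\frac{46686451727382}{71569861} \approx 6.5232 \cdot 10^{5}$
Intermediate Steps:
$r = 652320$ ($r = 540 \cdot 1208 = 652320$)
$H = - \frac{138}{71569861}$ ($H = \frac{1}{-518621 + \frac{163}{-138}} = \frac{1}{-518621 + 163 \left(- \frac{1}{138}\right)} = \frac{1}{-518621 - \frac{163}{138}} = \frac{1}{- \frac{71569861}{138}} = - \frac{138}{71569861} \approx -1.9282 \cdot 10^{-6}$)
$H + r = - \frac{138}{71569861} + 652320 = \frac{46686451727382}{71569861}$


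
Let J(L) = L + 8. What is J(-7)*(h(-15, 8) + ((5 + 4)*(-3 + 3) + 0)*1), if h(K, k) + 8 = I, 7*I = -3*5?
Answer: -71/7 ≈ -10.143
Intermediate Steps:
J(L) = 8 + L
I = -15/7 (I = (-3*5)/7 = (⅐)*(-15) = -15/7 ≈ -2.1429)
h(K, k) = -71/7 (h(K, k) = -8 - 15/7 = -71/7)
J(-7)*(h(-15, 8) + ((5 + 4)*(-3 + 3) + 0)*1) = (8 - 7)*(-71/7 + ((5 + 4)*(-3 + 3) + 0)*1) = 1*(-71/7 + (9*0 + 0)*1) = 1*(-71/7 + (0 + 0)*1) = 1*(-71/7 + 0*1) = 1*(-71/7 + 0) = 1*(-71/7) = -71/7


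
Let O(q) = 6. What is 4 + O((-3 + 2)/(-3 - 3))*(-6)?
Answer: -32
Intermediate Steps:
4 + O((-3 + 2)/(-3 - 3))*(-6) = 4 + 6*(-6) = 4 - 36 = -32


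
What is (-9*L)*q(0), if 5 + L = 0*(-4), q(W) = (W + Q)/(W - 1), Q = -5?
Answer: 225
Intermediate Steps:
q(W) = (-5 + W)/(-1 + W) (q(W) = (W - 5)/(W - 1) = (-5 + W)/(-1 + W))
L = -5 (L = -5 + 0*(-4) = -5 + 0 = -5)
(-9*L)*q(0) = (-9*(-5))*((-5 + 0)/(-1 + 0)) = 45*(-5/(-1)) = 45*(-1*(-5)) = 45*5 = 225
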